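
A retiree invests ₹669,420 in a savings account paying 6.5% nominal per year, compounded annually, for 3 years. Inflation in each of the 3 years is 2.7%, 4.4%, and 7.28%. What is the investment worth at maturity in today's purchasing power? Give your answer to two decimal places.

₹703,004.01

Nominal value at maturity: ₹669,420 × (1 + 6.5%)^3 ≈ ₹808,625.64.
Price-level factor over 3 years: 1.027 × 1.044 × 1.0728 = 1.1502432864.
Dividing the nominal maturity value by the price-level factor gives the value in today's money.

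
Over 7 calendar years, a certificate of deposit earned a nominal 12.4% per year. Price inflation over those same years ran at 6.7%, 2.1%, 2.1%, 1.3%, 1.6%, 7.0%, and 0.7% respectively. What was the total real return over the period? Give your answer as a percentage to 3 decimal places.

Cumulative inflation factor: 1.067 × 1.021 × 1.021 × 1.013 × 1.016 × 1.070 × 1.007 ≈ 1.23348.
Nominal growth factor: 2.26654. Real growth factor = 2.26654 / 1.23348 ≈ 1.83752.
Total real return ≈ 83.7519%.

83.752%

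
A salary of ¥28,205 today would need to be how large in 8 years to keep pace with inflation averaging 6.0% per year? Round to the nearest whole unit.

¥44,954

Cumulative price-level factor: (1+6.0%)^8 ≈ 1.5938480745.
The nominal amount required is ¥28,205 scaled up by that factor.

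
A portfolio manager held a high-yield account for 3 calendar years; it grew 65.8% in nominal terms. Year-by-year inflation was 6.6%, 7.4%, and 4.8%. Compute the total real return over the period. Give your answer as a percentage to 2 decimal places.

38.19%

Cumulative inflation factor: 1.066 × 1.074 × 1.048 ≈ 1.19984.
Nominal growth factor: 1.65800. Real growth factor = 1.65800 / 1.19984 ≈ 1.38185.
Total real return ≈ 38.1853%.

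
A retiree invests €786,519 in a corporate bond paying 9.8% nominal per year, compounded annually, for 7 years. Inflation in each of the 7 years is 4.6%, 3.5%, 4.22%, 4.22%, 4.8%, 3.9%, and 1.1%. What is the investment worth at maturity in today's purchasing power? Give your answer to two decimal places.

€1,169,024.04

Nominal value at maturity: €786,519 × (1 + 9.8%)^7 ≈ €1,513,301.98.
Price-level factor over 7 years: 1.046 × 1.035 × 1.0422 × 1.0422 × 1.048 × 1.039 × 1.011 ≈ 1.2945003070.
Dividing the nominal maturity value by the price-level factor gives the value in today's money.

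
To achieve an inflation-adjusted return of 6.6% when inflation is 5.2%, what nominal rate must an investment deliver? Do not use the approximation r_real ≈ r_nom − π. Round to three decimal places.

By the Fisher equation, 1 + r_nom = (1 + 6.6%)(1 + 5.2%) = 1.066 × 1.052 = 1.121432.
So r_nom = 12.1432%.

12.143%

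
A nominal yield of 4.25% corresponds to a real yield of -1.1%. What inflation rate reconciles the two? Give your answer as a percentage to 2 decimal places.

5.41%

From (1+r_nom) = (1+r_real)(1+π), we get 1+π = (1 + 4.25%)/(1 − 1.1%) = 1.0425/0.989 ≈ 1.05410.
So π ≈ 5.4095%.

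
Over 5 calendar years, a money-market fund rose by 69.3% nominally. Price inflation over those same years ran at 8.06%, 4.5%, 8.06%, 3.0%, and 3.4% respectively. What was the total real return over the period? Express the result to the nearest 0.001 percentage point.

Cumulative inflation factor: 1.0806 × 1.045 × 1.0806 × 1.030 × 1.034 ≈ 1.29958.
Nominal growth factor: 1.69300. Real growth factor = 1.69300 / 1.29958 ≈ 1.30273.
Total real return ≈ 30.2726%.

30.273%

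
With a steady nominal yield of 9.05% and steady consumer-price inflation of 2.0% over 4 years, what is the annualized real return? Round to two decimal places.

6.91%

With constant rates the annual real return is the same each year: (1+9.05%)/(1+2.0%) − 1 = 0.06912.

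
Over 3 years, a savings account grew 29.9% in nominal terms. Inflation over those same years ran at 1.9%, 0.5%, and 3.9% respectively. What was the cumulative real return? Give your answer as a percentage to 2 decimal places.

Cumulative inflation factor: 1.019 × 1.005 × 1.039 ≈ 1.06403.
Nominal growth factor: 1.29900. Real growth factor = 1.29900 / 1.06403 ≈ 1.22082.
Total real return ≈ 22.0825%.

22.08%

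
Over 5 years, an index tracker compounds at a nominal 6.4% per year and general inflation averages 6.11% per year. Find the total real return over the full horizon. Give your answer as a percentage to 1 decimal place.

1.4%

The annual real rate is (1+6.4%)/(1+6.11%) − 1 = 0.2733%.
Compounded over 5 years: (1 + 0.002733)^5 − 1 ≈ 0.01374.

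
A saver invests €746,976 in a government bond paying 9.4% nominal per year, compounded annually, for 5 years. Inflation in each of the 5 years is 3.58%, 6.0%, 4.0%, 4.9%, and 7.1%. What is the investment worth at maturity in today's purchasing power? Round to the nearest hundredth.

Nominal value at maturity: €746,976 × (1 + 9.4%)^5 ≈ €1,170,558.86.
Price-level factor over 5 years: 1.0358 × 1.060 × 1.040 × 1.049 × 1.071 ≈ 1.2828623819.
The maturity value deflated by that factor is the answer in today's purchasing power.

€912,458.64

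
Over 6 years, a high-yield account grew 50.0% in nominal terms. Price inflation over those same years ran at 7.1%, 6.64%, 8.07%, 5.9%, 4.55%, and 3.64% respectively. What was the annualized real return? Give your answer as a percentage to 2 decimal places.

Cumulative inflation factor: 1.071 × 1.0664 × 1.0807 × 1.059 × 1.0455 × 1.0364 ≈ 1.41632.
Nominal growth factor: 1.50000. Real growth factor = 1.50000 / 1.41632 ≈ 1.05908.
Annualized: 1.05908^(1/6) − 1 ≈ 0.00961.

0.96%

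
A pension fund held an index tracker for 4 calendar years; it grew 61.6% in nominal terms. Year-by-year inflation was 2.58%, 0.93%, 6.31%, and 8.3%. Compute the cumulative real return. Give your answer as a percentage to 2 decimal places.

35.57%

Cumulative inflation factor: 1.0258 × 1.0093 × 1.0631 × 1.083 ≈ 1.19203.
Nominal growth factor: 1.61600. Real growth factor = 1.61600 / 1.19203 ≈ 1.35568.
Total real return ≈ 35.5676%.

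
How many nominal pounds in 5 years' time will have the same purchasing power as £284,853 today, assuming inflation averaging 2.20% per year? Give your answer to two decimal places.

£317,596.18

Cumulative price-level factor: (1+2.20%)^5 ≈ 1.1149476564.
Multiplying £284,853 by the price-level factor gives the future nominal sum.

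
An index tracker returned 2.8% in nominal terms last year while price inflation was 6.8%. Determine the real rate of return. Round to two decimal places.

-3.75%

Real return via the Fisher equation: (1 + 2.8%)/(1 + 6.8%) − 1 = 1.028/1.068 − 1 ≈ -0.03745.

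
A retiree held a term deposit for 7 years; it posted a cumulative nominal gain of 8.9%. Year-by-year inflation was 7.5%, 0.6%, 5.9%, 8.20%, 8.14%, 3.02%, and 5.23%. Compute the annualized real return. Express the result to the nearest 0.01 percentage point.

Cumulative inflation factor: 1.075 × 1.006 × 1.059 × 1.0820 × 1.0814 × 1.0302 × 1.0523 ≈ 1.45270.
Nominal growth factor: 1.08900. Real growth factor = 1.08900 / 1.45270 ≈ 0.74964.
Annualized: 0.74964^(1/7) − 1 ≈ -0.04033.

-4.03%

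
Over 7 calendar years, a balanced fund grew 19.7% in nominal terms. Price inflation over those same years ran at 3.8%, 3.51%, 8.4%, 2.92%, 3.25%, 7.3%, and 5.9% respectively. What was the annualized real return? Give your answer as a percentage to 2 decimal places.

Cumulative inflation factor: 1.038 × 1.0351 × 1.084 × 1.0292 × 1.0325 × 1.073 × 1.059 ≈ 1.40635.
Nominal growth factor: 1.19700. Real growth factor = 1.19700 / 1.40635 ≈ 0.85114.
Annualized: 0.85114^(1/7) − 1 ≈ -0.02276.

-2.28%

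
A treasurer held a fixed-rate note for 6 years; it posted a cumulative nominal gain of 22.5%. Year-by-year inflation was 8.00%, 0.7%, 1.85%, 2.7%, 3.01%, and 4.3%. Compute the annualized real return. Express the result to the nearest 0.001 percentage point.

Cumulative inflation factor: 1.0800 × 1.007 × 1.0185 × 1.027 × 1.0301 × 1.043 ≈ 1.22222.
Nominal growth factor: 1.22500. Real growth factor = 1.22500 / 1.22222 ≈ 1.00228.
Annualized: 1.00228^(1/6) − 1 ≈ 0.00038.

0.038%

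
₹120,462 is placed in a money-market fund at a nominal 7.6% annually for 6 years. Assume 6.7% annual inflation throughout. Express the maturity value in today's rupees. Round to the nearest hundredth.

Nominal value at maturity: ₹120,462 × (1 + 7.6%)^6 ≈ ₹186,949.24.
Price-level factor over 6 years: (1 + 6.7%)^6 ≈ 1.4756607180.
The maturity value deflated by that factor is the answer in today's purchasing power.

₹126,688.50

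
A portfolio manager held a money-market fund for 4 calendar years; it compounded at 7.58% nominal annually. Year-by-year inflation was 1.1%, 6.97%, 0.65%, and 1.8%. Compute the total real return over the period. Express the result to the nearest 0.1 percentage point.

Cumulative inflation factor: 1.011 × 1.0697 × 1.0065 × 1.018 ≈ 1.10809.
Nominal growth factor: 1.33945. Real growth factor = 1.33945 / 1.10809 ≈ 1.20879.
Total real return ≈ 20.8792%.

20.9%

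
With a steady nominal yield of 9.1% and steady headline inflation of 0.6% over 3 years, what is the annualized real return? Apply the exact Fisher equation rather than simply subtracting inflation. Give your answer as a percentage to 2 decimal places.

With constant rates the annual real return is the same each year: (1+9.1%)/(1+0.6%) − 1 = 0.08449.

8.45%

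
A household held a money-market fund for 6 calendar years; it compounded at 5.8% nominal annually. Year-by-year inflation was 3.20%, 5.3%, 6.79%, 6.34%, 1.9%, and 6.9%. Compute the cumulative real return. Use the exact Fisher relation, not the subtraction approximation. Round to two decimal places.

Cumulative inflation factor: 1.0320 × 1.053 × 1.0679 × 1.0634 × 1.019 × 1.069 ≈ 1.34427.
Nominal growth factor: 1.40254. Real growth factor = 1.40254 / 1.34427 ≈ 1.04334.
Total real return ≈ 4.3342%.

4.33%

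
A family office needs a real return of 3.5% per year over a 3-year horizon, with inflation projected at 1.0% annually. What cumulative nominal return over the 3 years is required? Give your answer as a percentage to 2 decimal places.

14.23%

Required annual nominal rate: (1+3.5%)(1+1.0%) − 1 = 4.535%.
Cumulative over 3 years: (1 + 0.04535)^3 − 1 ≈ 0.14231.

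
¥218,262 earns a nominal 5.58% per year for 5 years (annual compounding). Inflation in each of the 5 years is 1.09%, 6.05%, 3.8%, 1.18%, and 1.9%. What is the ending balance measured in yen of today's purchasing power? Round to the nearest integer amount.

Nominal value at maturity: ¥218,262 × (1 + 5.58%)^5 ≈ ¥286,343.
Price-level factor over 5 years: 1.0109 × 1.0605 × 1.038 × 1.0118 × 1.019 ≈ 1.1473213678.
Dividing the nominal maturity value by the price-level factor gives the value in today's money.

¥249,575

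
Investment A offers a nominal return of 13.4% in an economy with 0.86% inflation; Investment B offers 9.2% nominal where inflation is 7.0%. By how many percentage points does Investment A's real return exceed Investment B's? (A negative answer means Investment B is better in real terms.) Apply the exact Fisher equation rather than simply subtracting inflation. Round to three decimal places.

Investment A real return: 1.134/1.0086 − 1 = 12.4331%.
Investment B real return: 1.092/1.070 − 1 = 2.0561%.
Difference: 12.4331 − 2.0561 = 10.3770 pp.

10.377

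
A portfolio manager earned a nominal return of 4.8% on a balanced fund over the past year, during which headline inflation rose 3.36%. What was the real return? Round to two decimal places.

1.39%

Real return via the Fisher equation: (1 + 4.8%)/(1 + 3.36%) − 1 = 1.048/1.0336 − 1 ≈ 0.01393.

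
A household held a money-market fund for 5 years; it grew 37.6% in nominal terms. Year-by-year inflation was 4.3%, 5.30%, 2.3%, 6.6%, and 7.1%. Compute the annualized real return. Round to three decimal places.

Cumulative inflation factor: 1.043 × 1.0530 × 1.023 × 1.066 × 1.071 ≈ 1.28273.
Nominal growth factor: 1.37600. Real growth factor = 1.37600 / 1.28273 ≈ 1.07271.
Annualized: 1.07271^(1/5) − 1 ≈ 0.01414.

1.414%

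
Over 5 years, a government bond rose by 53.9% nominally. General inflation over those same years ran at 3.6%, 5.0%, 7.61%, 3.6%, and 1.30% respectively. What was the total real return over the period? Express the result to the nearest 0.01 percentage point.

25.28%

Cumulative inflation factor: 1.036 × 1.050 × 1.0761 × 1.036 × 1.0130 ≈ 1.22849.
Nominal growth factor: 1.53900. Real growth factor = 1.53900 / 1.22849 ≈ 1.25276.
Total real return ≈ 25.2760%.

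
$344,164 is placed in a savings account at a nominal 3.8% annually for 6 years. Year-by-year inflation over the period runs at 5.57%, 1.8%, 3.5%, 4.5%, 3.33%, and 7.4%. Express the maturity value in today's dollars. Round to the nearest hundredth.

$333,713.60

Nominal value at maturity: $344,164 × (1 + 3.8%)^6 ≈ $430,476.61.
Price-level factor over 6 years: 1.0557 × 1.018 × 1.035 × 1.045 × 1.0333 × 1.074 ≈ 1.2899582385.
Dividing the nominal maturity value by the price-level factor gives the value in today's money.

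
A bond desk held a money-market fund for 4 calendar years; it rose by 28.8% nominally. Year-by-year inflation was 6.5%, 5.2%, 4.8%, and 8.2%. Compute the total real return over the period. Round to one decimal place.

Cumulative inflation factor: 1.065 × 1.052 × 1.048 × 1.082 ≈ 1.27044.
Nominal growth factor: 1.28800. Real growth factor = 1.28800 / 1.27044 ≈ 1.01382.
Total real return ≈ 1.3823%.

1.4%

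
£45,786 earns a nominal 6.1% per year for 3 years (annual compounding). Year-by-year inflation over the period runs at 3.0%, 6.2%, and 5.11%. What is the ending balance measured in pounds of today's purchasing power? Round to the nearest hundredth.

£47,563.42

Nominal value at maturity: £45,786 × (1 + 6.1%)^3 ≈ £54,686.34.
Price-level factor over 3 years: 1.030 × 1.062 × 1.0511 = 1.149756246.
Dividing the nominal maturity value by the price-level factor gives the value in today's money.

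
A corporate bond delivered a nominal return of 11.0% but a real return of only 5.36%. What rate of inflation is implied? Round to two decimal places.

From (1+r_nom) = (1+r_real)(1+π), we get 1+π = (1 + 11.0%)/(1 + 5.36%) = 1.110/1.0536 ≈ 1.05353.
So π ≈ 5.3531%.

5.35%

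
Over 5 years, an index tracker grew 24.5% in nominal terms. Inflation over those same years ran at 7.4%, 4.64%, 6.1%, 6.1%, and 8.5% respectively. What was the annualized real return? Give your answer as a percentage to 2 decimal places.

Cumulative inflation factor: 1.074 × 1.0464 × 1.061 × 1.061 × 1.085 ≈ 1.37266.
Nominal growth factor: 1.24500. Real growth factor = 1.24500 / 1.37266 ≈ 0.90700.
Annualized: 0.90700^(1/5) − 1 ≈ -0.01933.

-1.93%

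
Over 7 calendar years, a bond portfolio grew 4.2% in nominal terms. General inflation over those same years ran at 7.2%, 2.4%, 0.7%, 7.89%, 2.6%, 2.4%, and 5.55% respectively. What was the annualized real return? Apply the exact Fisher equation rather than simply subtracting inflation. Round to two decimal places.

Cumulative inflation factor: 1.072 × 1.024 × 1.007 × 1.0789 × 1.026 × 1.024 × 1.0555 ≈ 1.32255.
Nominal growth factor: 1.04200. Real growth factor = 1.04200 / 1.32255 ≈ 0.78787.
Annualized: 0.78787^(1/7) − 1 ≈ -0.03349.

-3.35%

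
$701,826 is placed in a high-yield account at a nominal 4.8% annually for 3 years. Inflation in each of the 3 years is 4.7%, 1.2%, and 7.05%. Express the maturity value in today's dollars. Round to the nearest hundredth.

$712,195.84

Nominal value at maturity: $701,826 × (1 + 4.8%)^3 ≈ $807,817.58.
Price-level factor over 3 years: 1.047 × 1.012 × 1.0705 = 1.134263262.
Dividing the nominal maturity value by the price-level factor gives the value in today's money.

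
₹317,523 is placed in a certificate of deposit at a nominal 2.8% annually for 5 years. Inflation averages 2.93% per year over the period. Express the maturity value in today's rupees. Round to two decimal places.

Nominal value at maturity: ₹317,523 × (1 + 2.8%)^5 ≈ ₹364,536.28.
Price-level factor over 5 years: (1 + 2.93%)^5 ≈ 1.1553401442.
Dividing the nominal maturity value by the price-level factor gives the value in today's money.

₹315,522.91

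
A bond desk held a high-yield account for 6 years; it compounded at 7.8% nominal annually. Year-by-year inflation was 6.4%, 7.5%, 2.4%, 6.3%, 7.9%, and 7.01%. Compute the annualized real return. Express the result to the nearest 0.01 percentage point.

Cumulative inflation factor: 1.064 × 1.075 × 1.024 × 1.063 × 1.079 × 1.0701 ≈ 1.43757.
Nominal growth factor: 1.56932. Real growth factor = 1.56932 / 1.43757 ≈ 1.09165.
Annualized: 1.09165^(1/6) − 1 ≈ 0.01472.

1.47%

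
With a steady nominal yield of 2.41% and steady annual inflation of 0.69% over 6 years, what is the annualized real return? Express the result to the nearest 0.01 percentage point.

With constant rates the annual real return is the same each year: (1+2.41%)/(1+0.69%) − 1 = 0.01708.

1.71%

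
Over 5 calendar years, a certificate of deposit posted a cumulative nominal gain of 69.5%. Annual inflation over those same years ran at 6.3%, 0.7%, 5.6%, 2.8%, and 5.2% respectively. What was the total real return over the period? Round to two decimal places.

38.65%

Cumulative inflation factor: 1.063 × 1.007 × 1.056 × 1.028 × 1.052 ≈ 1.22246.
Nominal growth factor: 1.69500. Real growth factor = 1.69500 / 1.22246 ≈ 1.38655.
Total real return ≈ 38.6546%.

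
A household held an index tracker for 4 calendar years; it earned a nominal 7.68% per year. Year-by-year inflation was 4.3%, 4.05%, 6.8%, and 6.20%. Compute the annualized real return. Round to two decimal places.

2.23%

Cumulative inflation factor: 1.043 × 1.0405 × 1.068 × 1.0620 ≈ 1.23090.
Nominal growth factor: 1.34444. Real growth factor = 1.34444 / 1.23090 ≈ 1.09224.
Annualized: 1.09224^(1/4) − 1 ≈ 0.02230.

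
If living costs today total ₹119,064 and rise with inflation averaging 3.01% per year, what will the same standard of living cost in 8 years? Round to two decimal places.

₹150,943.90

Cumulative price-level factor: (1+3.01%)^8 ≈ 1.2677543149.
Multiplying ₹119,064 by the price-level factor gives the future nominal sum.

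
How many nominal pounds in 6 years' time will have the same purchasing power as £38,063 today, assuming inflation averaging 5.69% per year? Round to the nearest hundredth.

£53,052.57

Cumulative price-level factor: (1+5.69%)^6 ≈ 1.3938093945.
Multiplying £38,063 by the price-level factor gives the future nominal sum.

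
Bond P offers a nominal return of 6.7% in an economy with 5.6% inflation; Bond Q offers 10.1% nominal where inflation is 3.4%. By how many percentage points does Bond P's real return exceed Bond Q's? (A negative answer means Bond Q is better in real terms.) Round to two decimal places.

Bond P real return: 1.067/1.056 − 1 = 1.042%.
Bond Q real return: 1.101/1.034 − 1 = 6.480%.
Difference: 1.042 − 6.480 = -5.438 pp.

-5.44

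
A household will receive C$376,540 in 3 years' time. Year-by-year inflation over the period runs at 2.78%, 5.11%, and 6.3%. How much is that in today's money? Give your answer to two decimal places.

Price-level factor over 3 years: 1.0278 × 1.0511 × 1.063 ≈ 1.1483807765.
Purchasing power today: C$376,540 divided by that factor.

C$327,887.76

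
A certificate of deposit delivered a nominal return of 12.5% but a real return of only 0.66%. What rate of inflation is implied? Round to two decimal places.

From (1+r_nom) = (1+r_real)(1+π), we get 1+π = (1 + 12.5%)/(1 + 0.66%) = 1.125/1.0066 ≈ 1.11762.
So π ≈ 11.7624%.

11.76%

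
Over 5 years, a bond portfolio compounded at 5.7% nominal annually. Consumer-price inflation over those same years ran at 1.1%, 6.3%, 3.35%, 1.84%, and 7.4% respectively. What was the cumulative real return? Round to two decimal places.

8.61%

Cumulative inflation factor: 1.011 × 1.063 × 1.0335 × 1.0184 × 1.074 ≈ 1.21484.
Nominal growth factor: 1.31940. Real growth factor = 1.31940 / 1.21484 ≈ 1.08607.
Total real return ≈ 8.6069%.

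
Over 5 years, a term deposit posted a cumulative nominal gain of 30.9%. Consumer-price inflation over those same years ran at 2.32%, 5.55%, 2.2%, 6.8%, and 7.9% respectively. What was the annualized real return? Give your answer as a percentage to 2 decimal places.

Cumulative inflation factor: 1.0232 × 1.0555 × 1.022 × 1.068 × 1.079 ≈ 1.27193.
Nominal growth factor: 1.30900. Real growth factor = 1.30900 / 1.27193 ≈ 1.02915.
Annualized: 1.02915^(1/5) − 1 ≈ 0.00576.

0.58%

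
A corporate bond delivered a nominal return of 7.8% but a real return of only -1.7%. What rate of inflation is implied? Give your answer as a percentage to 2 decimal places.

9.66%

From (1+r_nom) = (1+r_real)(1+π), we get 1+π = (1 + 7.8%)/(1 − 1.7%) = 1.078/0.983 ≈ 1.09664.
So π ≈ 9.6643%.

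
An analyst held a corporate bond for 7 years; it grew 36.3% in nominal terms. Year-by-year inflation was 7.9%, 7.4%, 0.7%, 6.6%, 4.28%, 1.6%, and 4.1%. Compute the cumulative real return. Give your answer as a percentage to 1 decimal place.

Cumulative inflation factor: 1.079 × 1.074 × 1.007 × 1.066 × 1.0428 × 1.016 × 1.041 ≈ 1.37201.
Nominal growth factor: 1.36300. Real growth factor = 1.36300 / 1.37201 ≈ 0.99343.
Total real return ≈ -0.6568%.

-0.7%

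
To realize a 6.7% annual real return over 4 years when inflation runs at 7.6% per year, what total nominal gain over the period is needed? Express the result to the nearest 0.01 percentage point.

Required annual nominal rate: (1+6.7%)(1+7.6%) − 1 = 14.8092%.
Cumulative over 4 years: (1 + 0.148092)^4 − 1 ≈ 0.73743.

73.74%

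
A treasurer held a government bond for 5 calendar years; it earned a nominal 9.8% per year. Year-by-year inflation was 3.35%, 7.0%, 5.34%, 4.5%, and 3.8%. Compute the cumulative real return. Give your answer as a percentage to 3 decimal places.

26.302%

Cumulative inflation factor: 1.0335 × 1.070 × 1.0534 × 1.045 × 1.038 ≈ 1.26358.
Nominal growth factor: 1.59592. Real growth factor = 1.59592 / 1.26358 ≈ 1.26302.
Total real return ≈ 26.3021%.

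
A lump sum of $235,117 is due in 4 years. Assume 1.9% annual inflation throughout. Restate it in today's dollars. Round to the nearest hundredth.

Price-level factor over 4 years: (1 + 1.9%)^4 ≈ 1.0781935663.
Purchasing power today: $235,117 divided by that factor.

$218,065.67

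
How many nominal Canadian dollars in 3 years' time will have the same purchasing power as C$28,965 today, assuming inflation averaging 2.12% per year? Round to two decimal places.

Cumulative price-level factor: (1+2.12%)^3 ≈ 1.0649578481.
The nominal amount required is C$28,965 scaled up by that factor.

C$30,846.50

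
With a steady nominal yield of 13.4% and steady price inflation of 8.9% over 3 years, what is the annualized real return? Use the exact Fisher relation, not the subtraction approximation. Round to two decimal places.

4.13%

With constant rates the annual real return is the same each year: (1+13.4%)/(1+8.9%) − 1 = 0.04132.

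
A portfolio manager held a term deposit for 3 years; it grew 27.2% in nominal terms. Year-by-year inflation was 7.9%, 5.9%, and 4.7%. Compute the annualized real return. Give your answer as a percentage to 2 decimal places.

2.06%

Cumulative inflation factor: 1.079 × 1.059 × 1.047 ≈ 1.19637.
Nominal growth factor: 1.27200. Real growth factor = 1.27200 / 1.19637 ≈ 1.06322.
Annualized: 1.06322^(1/3) − 1 ≈ 0.02064.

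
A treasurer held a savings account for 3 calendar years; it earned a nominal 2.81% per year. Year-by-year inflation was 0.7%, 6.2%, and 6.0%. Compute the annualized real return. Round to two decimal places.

-1.40%

Cumulative inflation factor: 1.007 × 1.062 × 1.060 ≈ 1.13360.
Nominal growth factor: 1.08669. Real growth factor = 1.08669 / 1.13360 ≈ 0.95862.
Annualized: 0.95862^(1/3) − 1 ≈ -0.01399.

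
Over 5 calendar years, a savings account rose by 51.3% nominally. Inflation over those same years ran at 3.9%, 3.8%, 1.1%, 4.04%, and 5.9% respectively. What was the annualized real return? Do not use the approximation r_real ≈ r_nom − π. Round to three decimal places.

4.721%

Cumulative inflation factor: 1.039 × 1.038 × 1.011 × 1.0404 × 1.059 ≈ 1.20132.
Nominal growth factor: 1.51300. Real growth factor = 1.51300 / 1.20132 ≈ 1.25944.
Annualized: 1.25944^(1/5) − 1 ≈ 0.04721.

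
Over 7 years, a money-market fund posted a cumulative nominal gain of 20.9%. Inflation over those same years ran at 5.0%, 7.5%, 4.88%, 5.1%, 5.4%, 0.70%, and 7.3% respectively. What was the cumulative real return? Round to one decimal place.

Cumulative inflation factor: 1.050 × 1.075 × 1.0488 × 1.051 × 1.054 × 1.0070 × 1.073 ≈ 1.41698.
Nominal growth factor: 1.20900. Real growth factor = 1.20900 / 1.41698 ≈ 0.85322.
Total real return ≈ -14.6775%.

-14.7%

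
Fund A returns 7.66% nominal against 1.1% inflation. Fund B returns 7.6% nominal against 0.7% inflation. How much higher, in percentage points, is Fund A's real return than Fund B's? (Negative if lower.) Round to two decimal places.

Fund A real return: 1.0766/1.011 − 1 = 6.489%.
Fund B real return: 1.076/1.007 − 1 = 6.852%.
Difference: 6.489 − 6.852 = -0.363 pp.

-0.36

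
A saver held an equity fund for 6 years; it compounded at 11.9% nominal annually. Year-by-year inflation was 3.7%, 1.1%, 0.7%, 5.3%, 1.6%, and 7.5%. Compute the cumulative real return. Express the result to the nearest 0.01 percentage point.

Cumulative inflation factor: 1.037 × 1.011 × 1.007 × 1.053 × 1.016 × 1.075 ≈ 1.21420.
Nominal growth factor: 1.96327. Real growth factor = 1.96327 / 1.21420 ≈ 1.61693.
Total real return ≈ 61.6928%.

61.69%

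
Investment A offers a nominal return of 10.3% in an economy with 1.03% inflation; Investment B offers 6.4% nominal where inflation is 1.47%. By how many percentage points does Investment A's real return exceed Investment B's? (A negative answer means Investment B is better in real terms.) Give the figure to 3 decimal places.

4.317

Investment A real return: 1.103/1.0103 − 1 = 9.1755%.
Investment B real return: 1.064/1.0147 − 1 = 4.8586%.
Difference: 9.1755 − 4.8586 = 4.3169 pp.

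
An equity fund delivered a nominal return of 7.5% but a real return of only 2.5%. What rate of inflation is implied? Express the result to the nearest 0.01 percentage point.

4.88%

From (1+r_nom) = (1+r_real)(1+π), we get 1+π = (1 + 7.5%)/(1 + 2.5%) = 1.075/1.025 ≈ 1.04878.
So π ≈ 4.8780%.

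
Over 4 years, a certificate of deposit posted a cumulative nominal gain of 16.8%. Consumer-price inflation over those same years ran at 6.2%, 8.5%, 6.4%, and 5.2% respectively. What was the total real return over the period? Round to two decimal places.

Cumulative inflation factor: 1.062 × 1.085 × 1.064 × 1.052 ≈ 1.28977.
Nominal growth factor: 1.16800. Real growth factor = 1.16800 / 1.28977 ≈ 0.90559.
Total real return ≈ -9.4411%.

-9.44%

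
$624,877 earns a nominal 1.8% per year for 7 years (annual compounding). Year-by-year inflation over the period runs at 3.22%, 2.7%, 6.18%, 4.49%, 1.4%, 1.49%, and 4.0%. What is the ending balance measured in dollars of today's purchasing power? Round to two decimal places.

$562,448.41

Nominal value at maturity: $624,877 × (1 + 1.8%)^7 ≈ $707,993.04.
Price-level factor over 7 years: 1.0322 × 1.027 × 1.0618 × 1.0449 × 1.014 × 1.0149 × 1.040 ≈ 1.2587697432.
Dividing the nominal maturity value by the price-level factor gives the value in today's money.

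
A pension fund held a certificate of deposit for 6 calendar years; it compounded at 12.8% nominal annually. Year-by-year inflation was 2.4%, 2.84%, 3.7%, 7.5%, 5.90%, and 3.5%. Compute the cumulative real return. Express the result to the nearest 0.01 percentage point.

60.09%

Cumulative inflation factor: 1.024 × 1.0284 × 1.037 × 1.075 × 1.0590 × 1.035 ≈ 1.28672.
Nominal growth factor: 2.05994. Real growth factor = 2.05994 / 1.28672 ≈ 1.60092.
Total real return ≈ 60.0918%.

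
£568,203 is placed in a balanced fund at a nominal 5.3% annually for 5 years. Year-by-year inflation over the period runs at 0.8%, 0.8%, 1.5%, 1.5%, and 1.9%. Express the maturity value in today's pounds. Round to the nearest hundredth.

£689,633.02

Nominal value at maturity: £568,203 × (1 + 5.3%)^5 ≈ £735,606.20.
Price-level factor over 5 years: 1.008 × 1.008 × 1.015 × 1.015 × 1.019 ≈ 1.0666632506.
The maturity value deflated by that factor is the answer in today's purchasing power.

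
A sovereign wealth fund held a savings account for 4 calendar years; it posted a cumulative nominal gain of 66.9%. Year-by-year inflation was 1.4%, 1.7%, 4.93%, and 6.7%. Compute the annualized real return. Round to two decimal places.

9.65%

Cumulative inflation factor: 1.014 × 1.017 × 1.0493 × 1.067 ≈ 1.15458.
Nominal growth factor: 1.66900. Real growth factor = 1.66900 / 1.15458 ≈ 1.44555.
Annualized: 1.44555^(1/4) − 1 ≈ 0.09650.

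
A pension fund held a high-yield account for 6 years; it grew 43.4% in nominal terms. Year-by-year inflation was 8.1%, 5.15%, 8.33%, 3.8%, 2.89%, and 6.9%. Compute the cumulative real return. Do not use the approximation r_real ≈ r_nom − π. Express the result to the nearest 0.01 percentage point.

2.00%

Cumulative inflation factor: 1.081 × 1.0515 × 1.0833 × 1.038 × 1.0289 × 1.069 ≈ 1.40583.
Nominal growth factor: 1.43400. Real growth factor = 1.43400 / 1.40583 ≈ 1.02004.
Total real return ≈ 2.0040%.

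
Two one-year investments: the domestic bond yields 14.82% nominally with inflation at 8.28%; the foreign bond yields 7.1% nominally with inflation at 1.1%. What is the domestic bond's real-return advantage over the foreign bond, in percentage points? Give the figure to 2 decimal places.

0.11

The domestic bond real return: 1.1482/1.0828 − 1 = 6.040%.
The foreign bond real return: 1.071/1.011 − 1 = 5.935%.
Difference: 6.040 − 5.935 = 0.105 pp.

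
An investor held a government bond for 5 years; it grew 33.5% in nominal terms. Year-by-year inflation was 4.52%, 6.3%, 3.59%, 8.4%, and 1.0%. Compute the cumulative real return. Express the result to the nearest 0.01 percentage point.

5.94%

Cumulative inflation factor: 1.0452 × 1.063 × 1.0359 × 1.084 × 1.010 ≈ 1.26009.
Nominal growth factor: 1.33500. Real growth factor = 1.33500 / 1.26009 ≈ 1.05945.
Total real return ≈ 5.9449%.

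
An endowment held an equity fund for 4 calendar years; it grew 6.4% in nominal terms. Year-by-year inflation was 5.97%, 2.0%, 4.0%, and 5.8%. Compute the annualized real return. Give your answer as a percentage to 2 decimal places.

Cumulative inflation factor: 1.0597 × 1.020 × 1.040 × 1.058 ≈ 1.18933.
Nominal growth factor: 1.06400. Real growth factor = 1.06400 / 1.18933 ≈ 0.89462.
Annualized: 0.89462^(1/4) − 1 ≈ -0.02745.

-2.75%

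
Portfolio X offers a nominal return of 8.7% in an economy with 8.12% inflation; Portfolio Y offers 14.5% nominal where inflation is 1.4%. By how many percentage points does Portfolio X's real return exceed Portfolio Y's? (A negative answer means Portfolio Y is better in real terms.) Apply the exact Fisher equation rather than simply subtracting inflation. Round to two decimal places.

Portfolio X real return: 1.087/1.0812 − 1 = 0.536%.
Portfolio Y real return: 1.145/1.014 − 1 = 12.919%.
Difference: 0.536 − 12.919 = -12.383 pp.

-12.38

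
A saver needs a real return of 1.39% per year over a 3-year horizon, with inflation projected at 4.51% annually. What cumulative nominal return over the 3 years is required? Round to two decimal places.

Required annual nominal rate: (1+1.39%)(1+4.51%) − 1 = 5.962689%.
Cumulative over 3 years: (1 + 0.05962689)^3 − 1 ≈ 0.18976.

18.98%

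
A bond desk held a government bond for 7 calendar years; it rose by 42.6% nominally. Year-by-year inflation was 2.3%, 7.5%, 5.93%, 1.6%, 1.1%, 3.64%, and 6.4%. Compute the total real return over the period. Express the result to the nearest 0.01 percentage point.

8.07%

Cumulative inflation factor: 1.023 × 1.075 × 1.0593 × 1.016 × 1.011 × 1.0364 × 1.064 ≈ 1.31952.
Nominal growth factor: 1.42600. Real growth factor = 1.42600 / 1.31952 ≈ 1.08069.
Total real return ≈ 8.0694%.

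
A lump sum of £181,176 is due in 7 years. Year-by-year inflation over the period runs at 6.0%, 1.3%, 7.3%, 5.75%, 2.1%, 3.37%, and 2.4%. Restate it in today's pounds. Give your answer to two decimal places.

Price-level factor over 7 years: 1.060 × 1.013 × 1.073 × 1.0575 × 1.021 × 1.0337 × 1.024 ≈ 1.3167872830.
Purchasing power today: £181,176 divided by that factor.

£137,589.42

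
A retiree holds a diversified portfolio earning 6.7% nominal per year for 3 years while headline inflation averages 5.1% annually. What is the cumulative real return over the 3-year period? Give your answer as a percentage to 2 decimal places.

The annual real rate is (1+6.7%)/(1+5.1%) − 1 = 1.5224%.
Compounded over 3 years: (1 + 0.015224)^3 − 1 ≈ 0.04637.

4.64%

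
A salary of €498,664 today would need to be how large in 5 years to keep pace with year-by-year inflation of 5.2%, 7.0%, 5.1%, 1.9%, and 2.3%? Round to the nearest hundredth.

€614,978.69

Cumulative price-level factor: 1.052 × 1.070 × 1.051 × 1.019 × 1.023 ≈ 1.2332526327.
Multiplying €498,664 by the price-level factor gives the future nominal sum.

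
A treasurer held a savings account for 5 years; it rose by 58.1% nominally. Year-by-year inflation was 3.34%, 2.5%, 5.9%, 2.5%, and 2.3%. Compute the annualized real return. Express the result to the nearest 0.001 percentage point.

Cumulative inflation factor: 1.0334 × 1.025 × 1.059 × 1.025 × 1.023 ≈ 1.17622.
Nominal growth factor: 1.58100. Real growth factor = 1.58100 / 1.17622 ≈ 1.34414.
Annualized: 1.34414^(1/5) − 1 ≈ 0.06094.

6.094%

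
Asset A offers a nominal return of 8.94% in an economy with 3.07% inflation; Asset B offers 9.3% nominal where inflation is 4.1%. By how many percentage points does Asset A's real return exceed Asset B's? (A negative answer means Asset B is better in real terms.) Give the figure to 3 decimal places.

0.700

Asset A real return: 1.0894/1.0307 − 1 = 5.6952%.
Asset B real return: 1.093/1.041 − 1 = 4.9952%.
Difference: 5.6952 − 4.9952 = 0.7000 pp.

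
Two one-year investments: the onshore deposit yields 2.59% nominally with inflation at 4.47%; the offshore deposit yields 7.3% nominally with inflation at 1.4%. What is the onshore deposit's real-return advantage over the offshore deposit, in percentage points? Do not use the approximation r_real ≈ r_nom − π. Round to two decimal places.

The onshore deposit real return: 1.0259/1.0447 − 1 = -1.800%.
The offshore deposit real return: 1.073/1.014 − 1 = 5.819%.
Difference: -1.800 − 5.819 = -7.619 pp.

-7.62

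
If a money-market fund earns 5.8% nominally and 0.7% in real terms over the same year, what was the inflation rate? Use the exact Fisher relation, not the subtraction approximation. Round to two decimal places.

From (1+r_nom) = (1+r_real)(1+π), we get 1+π = (1 + 5.8%)/(1 + 0.7%) = 1.058/1.007 ≈ 1.05065.
So π ≈ 5.0645%.

5.06%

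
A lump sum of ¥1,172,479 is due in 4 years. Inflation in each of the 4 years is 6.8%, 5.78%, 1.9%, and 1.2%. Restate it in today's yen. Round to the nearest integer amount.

¥1,006,411

Price-level factor over 4 years: 1.068 × 1.0578 × 1.019 × 1.012 ≈ 1.1650096209.
Purchasing power today: ¥1,172,479 divided by that factor.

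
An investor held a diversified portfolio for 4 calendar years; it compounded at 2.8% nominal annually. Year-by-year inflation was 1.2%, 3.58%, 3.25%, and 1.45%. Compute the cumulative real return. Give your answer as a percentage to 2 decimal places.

1.71%

Cumulative inflation factor: 1.012 × 1.0358 × 1.0325 × 1.0145 ≈ 1.09799.
Nominal growth factor: 1.11679. Real growth factor = 1.11679 / 1.09799 ≈ 1.01712.
Total real return ≈ 1.7124%.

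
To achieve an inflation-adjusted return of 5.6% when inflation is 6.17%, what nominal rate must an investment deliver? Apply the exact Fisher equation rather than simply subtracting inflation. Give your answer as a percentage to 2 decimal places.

By the Fisher equation, 1 + r_nom = (1 + 5.6%)(1 + 6.17%) = 1.056 × 1.0617 = 1.1211552.
So r_nom = 12.11552%.

12.12%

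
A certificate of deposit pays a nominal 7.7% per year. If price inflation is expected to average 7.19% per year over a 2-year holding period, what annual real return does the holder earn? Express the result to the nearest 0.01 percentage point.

0.48%

With constant rates the annual real return is the same each year: (1+7.7%)/(1+7.19%) − 1 = 0.00476.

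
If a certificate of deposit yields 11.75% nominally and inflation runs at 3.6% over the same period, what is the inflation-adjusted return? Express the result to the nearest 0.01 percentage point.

7.87%

Real return via the Fisher equation: (1 + 11.75%)/(1 + 3.6%) − 1 = 1.1175/1.036 − 1 ≈ 0.07867.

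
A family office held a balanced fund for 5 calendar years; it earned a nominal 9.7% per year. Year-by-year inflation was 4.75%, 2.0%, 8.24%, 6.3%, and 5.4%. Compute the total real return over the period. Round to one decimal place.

Cumulative inflation factor: 1.0475 × 1.020 × 1.0824 × 1.063 × 1.054 ≈ 1.29573.
Nominal growth factor: 1.58867. Real growth factor = 1.58867 / 1.29573 ≈ 1.22608.
Total real return ≈ 22.6076%.

22.6%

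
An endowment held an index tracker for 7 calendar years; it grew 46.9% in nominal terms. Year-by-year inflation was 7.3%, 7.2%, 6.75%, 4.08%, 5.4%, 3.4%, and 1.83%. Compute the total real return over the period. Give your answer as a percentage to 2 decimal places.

3.58%

Cumulative inflation factor: 1.073 × 1.072 × 1.0675 × 1.0408 × 1.054 × 1.034 × 1.0183 ≈ 1.41829.
Nominal growth factor: 1.46900. Real growth factor = 1.46900 / 1.41829 ≈ 1.03575.
Total real return ≈ 3.5751%.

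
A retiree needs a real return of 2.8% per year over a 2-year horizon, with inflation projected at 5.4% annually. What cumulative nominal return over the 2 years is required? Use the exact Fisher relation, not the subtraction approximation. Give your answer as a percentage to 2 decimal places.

17.40%

Required annual nominal rate: (1+2.8%)(1+5.4%) − 1 = 8.3512%.
Cumulative over 2 years: (1 + 0.083512)^2 − 1 ≈ 0.17400.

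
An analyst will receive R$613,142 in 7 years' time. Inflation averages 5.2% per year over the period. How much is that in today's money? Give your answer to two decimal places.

R$429,982.61

Price-level factor over 7 years: (1 + 5.2%)^7 ≈ 1.4259693103.
Purchasing power today: R$613,142 divided by that factor.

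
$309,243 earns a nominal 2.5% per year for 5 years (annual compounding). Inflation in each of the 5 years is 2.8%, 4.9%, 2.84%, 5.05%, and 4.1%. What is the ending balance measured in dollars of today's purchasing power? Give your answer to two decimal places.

$288,497.30

Nominal value at maturity: $309,243 × (1 + 2.5%)^5 ≈ $349,880.07.
Price-level factor over 5 years: 1.028 × 1.049 × 1.0284 × 1.0505 × 1.041 ≈ 1.2127672402.
Dividing the nominal maturity value by the price-level factor gives the value in today's money.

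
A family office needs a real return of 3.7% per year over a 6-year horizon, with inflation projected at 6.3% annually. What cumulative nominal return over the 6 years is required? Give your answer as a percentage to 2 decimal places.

Required annual nominal rate: (1+3.7%)(1+6.3%) − 1 = 10.2331%.
Cumulative over 6 years: (1 + 0.102331)^6 − 1 ≈ 0.79421.

79.42%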